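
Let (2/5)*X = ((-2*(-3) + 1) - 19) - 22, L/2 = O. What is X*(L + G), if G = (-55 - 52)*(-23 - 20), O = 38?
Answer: -397545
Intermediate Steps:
L = 76 (L = 2*38 = 76)
G = 4601 (G = -107*(-43) = 4601)
X = -85 (X = 5*(((-2*(-3) + 1) - 19) - 22)/2 = 5*(((6 + 1) - 19) - 22)/2 = 5*((7 - 19) - 22)/2 = 5*(-12 - 22)/2 = (5/2)*(-34) = -85)
X*(L + G) = -85*(76 + 4601) = -85*4677 = -397545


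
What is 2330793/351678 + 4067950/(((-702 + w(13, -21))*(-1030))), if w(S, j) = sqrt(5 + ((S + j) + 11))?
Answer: 9113961718146/743769487661 + 406795*sqrt(2)/25378994 ≈ 12.276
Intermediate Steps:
w(S, j) = sqrt(16 + S + j) (w(S, j) = sqrt(5 + (11 + S + j)) = sqrt(16 + S + j))
2330793/351678 + 4067950/(((-702 + w(13, -21))*(-1030))) = 2330793/351678 + 4067950/(((-702 + sqrt(16 + 13 - 21))*(-1030))) = 2330793*(1/351678) + 4067950/(((-702 + sqrt(8))*(-1030))) = 776931/117226 + 4067950/(((-702 + 2*sqrt(2))*(-1030))) = 776931/117226 + 4067950/(723060 - 2060*sqrt(2))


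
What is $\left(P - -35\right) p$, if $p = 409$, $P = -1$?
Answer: $13906$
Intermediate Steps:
$\left(P - -35\right) p = \left(-1 - -35\right) 409 = \left(-1 + 35\right) 409 = 34 \cdot 409 = 13906$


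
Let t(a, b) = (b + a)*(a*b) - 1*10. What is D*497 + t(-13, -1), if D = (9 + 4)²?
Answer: 83801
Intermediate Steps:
t(a, b) = -10 + a*b*(a + b) (t(a, b) = (a + b)*(a*b) - 10 = a*b*(a + b) - 10 = -10 + a*b*(a + b))
D = 169 (D = 13² = 169)
D*497 + t(-13, -1) = 169*497 + (-10 - 13*(-1)² - 1*(-13)²) = 83993 + (-10 - 13*1 - 1*169) = 83993 + (-10 - 13 - 169) = 83993 - 192 = 83801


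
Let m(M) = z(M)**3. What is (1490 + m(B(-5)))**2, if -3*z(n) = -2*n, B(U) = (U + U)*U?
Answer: 1082078452900/729 ≈ 1.4843e+9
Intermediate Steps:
B(U) = 2*U**2 (B(U) = (2*U)*U = 2*U**2)
z(n) = 2*n/3 (z(n) = -(-2)*n/3 = 2*n/3)
m(M) = 8*M**3/27 (m(M) = (2*M/3)**3 = 8*M**3/27)
(1490 + m(B(-5)))**2 = (1490 + 8*(2*(-5)**2)**3/27)**2 = (1490 + 8*(2*25)**3/27)**2 = (1490 + (8/27)*50**3)**2 = (1490 + (8/27)*125000)**2 = (1490 + 1000000/27)**2 = (1040230/27)**2 = 1082078452900/729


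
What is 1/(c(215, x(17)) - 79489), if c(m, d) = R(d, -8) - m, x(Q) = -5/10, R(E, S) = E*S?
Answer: -1/79700 ≈ -1.2547e-5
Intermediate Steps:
x(Q) = -½ (x(Q) = -5*⅒ = -½)
c(m, d) = -m - 8*d (c(m, d) = d*(-8) - m = -8*d - m = -m - 8*d)
1/(c(215, x(17)) - 79489) = 1/((-1*215 - 8*(-½)) - 79489) = 1/((-215 + 4) - 79489) = 1/(-211 - 79489) = 1/(-79700) = -1/79700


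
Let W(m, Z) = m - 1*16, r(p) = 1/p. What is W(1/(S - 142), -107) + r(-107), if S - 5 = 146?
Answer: -15310/963 ≈ -15.898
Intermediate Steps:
S = 151 (S = 5 + 146 = 151)
W(m, Z) = -16 + m (W(m, Z) = m - 16 = -16 + m)
W(1/(S - 142), -107) + r(-107) = (-16 + 1/(151 - 142)) + 1/(-107) = (-16 + 1/9) - 1/107 = (-16 + ⅑) - 1/107 = -143/9 - 1/107 = -15310/963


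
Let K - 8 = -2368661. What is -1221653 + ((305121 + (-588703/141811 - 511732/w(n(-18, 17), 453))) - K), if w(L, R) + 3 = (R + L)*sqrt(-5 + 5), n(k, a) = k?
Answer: 690347653936/425433 ≈ 1.6227e+6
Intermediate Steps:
K = -2368653 (K = 8 - 2368661 = -2368653)
w(L, R) = -3 (w(L, R) = -3 + (R + L)*sqrt(-5 + 5) = -3 + (L + R)*sqrt(0) = -3 + (L + R)*0 = -3 + 0 = -3)
-1221653 + ((305121 + (-588703/141811 - 511732/w(n(-18, 17), 453))) - K) = -1221653 + ((305121 + (-588703/141811 - 511732/(-3))) - 1*(-2368653)) = -1221653 + ((305121 + (-588703*1/141811 - 511732*(-1/3))) + 2368653) = -1221653 + ((305121 + (-588703/141811 + 511732/3)) + 2368653) = -1221653 + ((305121 + 72567460543/425433) + 2368653) = -1221653 + (202376002936/425433 + 2368653) = -1221653 + 1210079154685/425433 = 690347653936/425433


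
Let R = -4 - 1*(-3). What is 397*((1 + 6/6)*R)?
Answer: -794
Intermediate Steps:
R = -1 (R = -4 + 3 = -1)
397*((1 + 6/6)*R) = 397*((1 + 6/6)*(-1)) = 397*((1 + 6*(1/6))*(-1)) = 397*((1 + 1)*(-1)) = 397*(2*(-1)) = 397*(-2) = -794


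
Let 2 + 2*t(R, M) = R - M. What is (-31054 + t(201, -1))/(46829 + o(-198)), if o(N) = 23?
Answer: -15477/23426 ≈ -0.66068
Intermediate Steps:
t(R, M) = -1 + R/2 - M/2 (t(R, M) = -1 + (R - M)/2 = -1 + (R/2 - M/2) = -1 + R/2 - M/2)
(-31054 + t(201, -1))/(46829 + o(-198)) = (-31054 + (-1 + (½)*201 - ½*(-1)))/(46829 + 23) = (-31054 + (-1 + 201/2 + ½))/46852 = (-31054 + 100)*(1/46852) = -30954*1/46852 = -15477/23426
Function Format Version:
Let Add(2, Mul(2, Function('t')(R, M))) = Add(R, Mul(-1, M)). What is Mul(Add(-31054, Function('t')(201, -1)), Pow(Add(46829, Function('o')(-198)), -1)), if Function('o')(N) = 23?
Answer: Rational(-15477, 23426) ≈ -0.66068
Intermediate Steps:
Function('t')(R, M) = Add(-1, Mul(Rational(1, 2), R), Mul(Rational(-1, 2), M)) (Function('t')(R, M) = Add(-1, Mul(Rational(1, 2), Add(R, Mul(-1, M)))) = Add(-1, Add(Mul(Rational(1, 2), R), Mul(Rational(-1, 2), M))) = Add(-1, Mul(Rational(1, 2), R), Mul(Rational(-1, 2), M)))
Mul(Add(-31054, Function('t')(201, -1)), Pow(Add(46829, Function('o')(-198)), -1)) = Mul(Add(-31054, Add(-1, Mul(Rational(1, 2), 201), Mul(Rational(-1, 2), -1))), Pow(Add(46829, 23), -1)) = Mul(Add(-31054, Add(-1, Rational(201, 2), Rational(1, 2))), Pow(46852, -1)) = Mul(Add(-31054, 100), Rational(1, 46852)) = Mul(-30954, Rational(1, 46852)) = Rational(-15477, 23426)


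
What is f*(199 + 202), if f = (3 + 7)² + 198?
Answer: 119498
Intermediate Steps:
f = 298 (f = 10² + 198 = 100 + 198 = 298)
f*(199 + 202) = 298*(199 + 202) = 298*401 = 119498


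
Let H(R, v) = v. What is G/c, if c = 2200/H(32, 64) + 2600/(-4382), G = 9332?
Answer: 163571296/592125 ≈ 276.24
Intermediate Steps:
c = 592125/17528 (c = 2200/64 + 2600/(-4382) = 2200*(1/64) + 2600*(-1/4382) = 275/8 - 1300/2191 = 592125/17528 ≈ 33.782)
G/c = 9332/(592125/17528) = 9332*(17528/592125) = 163571296/592125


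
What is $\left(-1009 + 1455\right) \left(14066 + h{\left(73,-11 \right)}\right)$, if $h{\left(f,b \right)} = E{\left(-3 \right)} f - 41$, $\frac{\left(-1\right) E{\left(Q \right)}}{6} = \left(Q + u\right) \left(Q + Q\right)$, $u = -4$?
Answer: $-1949466$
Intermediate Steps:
$E{\left(Q \right)} = - 12 Q \left(-4 + Q\right)$ ($E{\left(Q \right)} = - 6 \left(Q - 4\right) \left(Q + Q\right) = - 6 \left(-4 + Q\right) 2 Q = - 6 \cdot 2 Q \left(-4 + Q\right) = - 12 Q \left(-4 + Q\right)$)
$h{\left(f,b \right)} = -41 - 252 f$ ($h{\left(f,b \right)} = 12 \left(-3\right) \left(4 - -3\right) f - 41 = 12 \left(-3\right) \left(4 + 3\right) f - 41 = 12 \left(-3\right) 7 f - 41 = - 252 f - 41 = -41 - 252 f$)
$\left(-1009 + 1455\right) \left(14066 + h{\left(73,-11 \right)}\right) = \left(-1009 + 1455\right) \left(14066 - 18437\right) = 446 \left(14066 - 18437\right) = 446 \left(-4371\right) = -1949466$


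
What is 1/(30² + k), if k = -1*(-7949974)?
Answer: 1/7950874 ≈ 1.2577e-7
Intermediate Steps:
k = 7949974
1/(30² + k) = 1/(30² + 7949974) = 1/(900 + 7949974) = 1/7950874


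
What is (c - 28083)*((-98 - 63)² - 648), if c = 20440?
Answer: -193161539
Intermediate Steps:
(c - 28083)*((-98 - 63)² - 648) = (20440 - 28083)*((-98 - 63)² - 648) = -7643*((-161)² - 648) = -7643*(25921 - 648) = -7643*25273 = -193161539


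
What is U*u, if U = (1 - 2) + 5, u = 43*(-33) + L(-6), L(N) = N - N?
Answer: -5676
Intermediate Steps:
L(N) = 0
u = -1419 (u = 43*(-33) + 0 = -1419 + 0 = -1419)
U = 4 (U = -1 + 5 = 4)
U*u = 4*(-1419) = -5676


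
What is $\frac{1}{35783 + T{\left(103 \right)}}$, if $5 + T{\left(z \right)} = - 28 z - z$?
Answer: $\frac{1}{32791} \approx 3.0496 \cdot 10^{-5}$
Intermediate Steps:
$T{\left(z \right)} = -5 - 29 z$
$\frac{1}{35783 + T{\left(103 \right)}} = \frac{1}{35783 - 2992} = \frac{1}{32791}$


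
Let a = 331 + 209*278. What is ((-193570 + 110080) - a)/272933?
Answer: -141923/272933 ≈ -0.51999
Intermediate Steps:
a = 58433 (a = 331 + 58102 = 58433)
((-193570 + 110080) - a)/272933 = ((-193570 + 110080) - 1*58433)/272933 = (-83490 - 58433)*(1/272933) = -141923*1/272933 = -141923/272933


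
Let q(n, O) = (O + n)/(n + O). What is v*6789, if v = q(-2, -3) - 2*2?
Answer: -20367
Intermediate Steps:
q(n, O) = 1 (q(n, O) = (O + n)/(O + n) = 1)
v = -3 (v = 1 - 2*2 = 1 - 4 = -3)
v*6789 = -3*6789 = -20367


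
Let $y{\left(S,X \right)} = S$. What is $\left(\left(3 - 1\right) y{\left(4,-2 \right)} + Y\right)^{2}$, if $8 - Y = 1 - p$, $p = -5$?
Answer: $100$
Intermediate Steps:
$Y = 2$ ($Y = 8 - \left(1 - -5\right) = 8 - \left(1 + 5\right) = 8 - 6 = 2$)
$\left(\left(3 - 1\right) y{\left(4,-2 \right)} + Y\right)^{2} = \left(\left(3 - 1\right) 4 + 2\right)^{2} = \left(2 \cdot 4 + 2\right)^{2} = \left(8 + 2\right)^{2} = 10^{2} = 100$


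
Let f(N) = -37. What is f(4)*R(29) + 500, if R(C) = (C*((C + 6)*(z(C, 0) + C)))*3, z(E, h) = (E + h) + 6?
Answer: -7210060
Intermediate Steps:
z(E, h) = 6 + E + h
R(C) = 3*C*(6 + C)*(6 + 2*C) (R(C) = (C*((C + 6)*((6 + C + 0) + C)))*3 = (C*((6 + C)*((6 + C) + C)))*3 = (C*((6 + C)*(6 + 2*C)))*3 = (C*(6 + C)*(6 + 2*C))*3 = 3*C*(6 + C)*(6 + 2*C))
f(4)*R(29) + 500 = -222*29*(18 + 29² + 9*29) + 500 = -222*29*(18 + 841 + 261) + 500 = -222*29*1120 + 500 = -37*194880 + 500 = -7210560 + 500 = -7210060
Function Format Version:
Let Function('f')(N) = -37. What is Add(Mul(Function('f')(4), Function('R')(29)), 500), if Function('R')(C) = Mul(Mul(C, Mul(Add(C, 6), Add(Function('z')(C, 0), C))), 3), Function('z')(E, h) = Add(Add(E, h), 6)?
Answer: -7210060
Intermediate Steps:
Function('z')(E, h) = Add(6, E, h)
Function('R')(C) = Mul(3, C, Add(6, C), Add(6, Mul(2, C))) (Function('R')(C) = Mul(Mul(C, Mul(Add(C, 6), Add(Add(6, C, 0), C))), 3) = Mul(Mul(C, Mul(Add(6, C), Add(Add(6, C), C))), 3) = Mul(Mul(C, Mul(Add(6, C), Add(6, Mul(2, C)))), 3) = Mul(Mul(C, Add(6, C), Add(6, Mul(2, C))), 3) = Mul(3, C, Add(6, C), Add(6, Mul(2, C))))
Add(Mul(Function('f')(4), Function('R')(29)), 500) = Add(Mul(-37, Mul(6, 29, Add(18, Pow(29, 2), Mul(9, 29)))), 500) = Add(Mul(-37, Mul(6, 29, Add(18, 841, 261))), 500) = Add(Mul(-37, Mul(6, 29, 1120)), 500) = Add(Mul(-37, 194880), 500) = Add(-7210560, 500) = -7210060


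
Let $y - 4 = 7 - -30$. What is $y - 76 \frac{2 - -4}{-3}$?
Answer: $193$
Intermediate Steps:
$y = 41$ ($y = 4 + \left(7 - -30\right) = 4 + \left(7 + 30\right) = 4 + 37 = 41$)
$y - 76 \frac{2 - -4}{-3} = 41 - 76 \frac{2 - -4}{-3} = 41 - 76 \left(- \frac{2 + 4}{3}\right) = 41 - 76 \left(\left(- \frac{1}{3}\right) 6\right) = 41 - -152 = 41 + 152 = 193$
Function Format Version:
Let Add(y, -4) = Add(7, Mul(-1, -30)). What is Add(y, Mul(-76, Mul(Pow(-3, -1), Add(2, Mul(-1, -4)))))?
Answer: 193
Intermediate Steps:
y = 41 (y = Add(4, Add(7, Mul(-1, -30))) = Add(4, Add(7, 30)) = Add(4, 37) = 41)
Add(y, Mul(-76, Mul(Pow(-3, -1), Add(2, Mul(-1, -4))))) = Add(41, Mul(-76, Mul(Pow(-3, -1), Add(2, Mul(-1, -4))))) = Add(41, Mul(-76, Mul(Rational(-1, 3), Add(2, 4)))) = Add(41, Mul(-76, Mul(Rational(-1, 3), 6))) = Add(41, Mul(-76, -2)) = Add(41, 152) = 193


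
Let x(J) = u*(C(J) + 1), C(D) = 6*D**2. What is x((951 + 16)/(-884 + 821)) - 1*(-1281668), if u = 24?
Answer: 580187596/441 ≈ 1.3156e+6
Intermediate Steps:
x(J) = 24 + 144*J**2 (x(J) = 24*(6*J**2 + 1) = 24*(1 + 6*J**2) = 24 + 144*J**2)
x((951 + 16)/(-884 + 821)) - 1*(-1281668) = (24 + 144*((951 + 16)/(-884 + 821))**2) - 1*(-1281668) = (24 + 144*(967/(-63))**2) + 1281668 = (24 + 144*(967*(-1/63))**2) + 1281668 = (24 + 144*(-967/63)**2) + 1281668 = (24 + 144*(935089/3969)) + 1281668 = (24 + 14961424/441) + 1281668 = 14972008/441 + 1281668 = 580187596/441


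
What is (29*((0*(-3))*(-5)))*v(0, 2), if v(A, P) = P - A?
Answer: 0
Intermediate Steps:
(29*((0*(-3))*(-5)))*v(0, 2) = (29*((0*(-3))*(-5)))*(2 - 1*0) = (29*(0*(-5)))*(2 + 0) = (29*0)*2 = 0*2 = 0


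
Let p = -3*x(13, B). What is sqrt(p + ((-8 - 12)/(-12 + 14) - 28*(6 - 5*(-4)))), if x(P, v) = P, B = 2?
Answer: I*sqrt(777) ≈ 27.875*I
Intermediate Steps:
p = -39 (p = -3*13 = -39)
sqrt(p + ((-8 - 12)/(-12 + 14) - 28*(6 - 5*(-4)))) = sqrt(-39 + ((-8 - 12)/(-12 + 14) - 28*(6 - 5*(-4)))) = sqrt(-39 + (-20/2 - 28*(6 + 20))) = sqrt(-39 + (-20*1/2 - 28*26)) = sqrt(-39 + (-10 - 728)) = sqrt(-39 - 738) = sqrt(-777) = I*sqrt(777)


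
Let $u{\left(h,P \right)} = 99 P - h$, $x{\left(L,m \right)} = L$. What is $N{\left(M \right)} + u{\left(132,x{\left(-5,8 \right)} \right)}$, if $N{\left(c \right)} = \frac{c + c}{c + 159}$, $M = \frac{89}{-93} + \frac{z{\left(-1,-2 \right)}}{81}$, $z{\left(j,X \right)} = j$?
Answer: $- \frac{248807873}{396815} \approx -627.01$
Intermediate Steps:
$u{\left(h,P \right)} = - h + 99 P$
$M = - \frac{2434}{2511}$ ($M = \frac{89}{-93} - \frac{1}{81} = 89 \left(- \frac{1}{93}\right) - \frac{1}{81} = - \frac{89}{93} - \frac{1}{81} = - \frac{2434}{2511} \approx -0.96933$)
$N{\left(c \right)} = \frac{2 c}{159 + c}$
$N{\left(M \right)} + u{\left(132,x{\left(-5,8 \right)} \right)} = 2 \left(- \frac{2434}{2511}\right) \frac{1}{159 - \frac{2434}{2511}} + \left(\left(-1\right) 132 + 99 \left(-5\right)\right) = 2 \left(- \frac{2434}{2511}\right) \frac{1}{\frac{396815}{2511}} - 627 = 2 \left(- \frac{2434}{2511}\right) \frac{2511}{396815} - 627 = - \frac{4868}{396815} - 627 = - \frac{248807873}{396815}$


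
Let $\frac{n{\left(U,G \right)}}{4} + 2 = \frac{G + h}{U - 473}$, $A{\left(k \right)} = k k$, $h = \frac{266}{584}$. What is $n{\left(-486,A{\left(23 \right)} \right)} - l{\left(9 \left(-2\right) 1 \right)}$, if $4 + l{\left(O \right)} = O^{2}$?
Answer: $- \frac{23116897}{70007} \approx -330.21$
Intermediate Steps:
$h = \frac{133}{292}$ ($h = 266 \cdot \frac{1}{584} = \frac{133}{292} \approx 0.45548$)
$A{\left(k \right)} = k^{2}$
$n{\left(U,G \right)} = -8 + \frac{4 \left(\frac{133}{292} + G\right)}{-473 + U}$ ($n{\left(U,G \right)} = -8 + 4 \frac{G + \frac{133}{292}}{U - 473} = -8 + 4 \frac{\frac{133}{292} + G}{-473 + U} = -8 + \frac{4 \left(\frac{133}{292} + G\right)}{-473 + U}$)
$l{\left(O \right)} = -4 + O^{2}$
$n{\left(-486,A{\left(23 \right)} \right)} - l{\left(9 \left(-2\right) 1 \right)} = \frac{276365 - -283824 + 292 \cdot 23^{2}}{73 \left(-473 - 486\right)} - \left(-4 + \left(9 \left(-2\right) 1\right)^{2}\right) = \frac{276365 + 283824 + 292 \cdot 529}{73 \left(-959\right)} - \left(-4 + \left(\left(-18\right) 1\right)^{2}\right) = \frac{1}{73} \left(- \frac{1}{959}\right) \left(276365 + 283824 + 154468\right) - \left(-4 + \left(-18\right)^{2}\right) = \frac{1}{73} \left(- \frac{1}{959}\right) 714657 - \left(-4 + 324\right) = - \frac{714657}{70007} - 320 = - \frac{23116897}{70007}$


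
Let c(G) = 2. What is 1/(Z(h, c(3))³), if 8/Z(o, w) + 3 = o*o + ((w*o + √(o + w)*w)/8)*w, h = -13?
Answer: (319 + I*√11)³/4096 ≈ 7922.7 + 247.19*I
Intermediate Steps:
Z(o, w) = 8/(-3 + o² + w*(o*w/8 + w*√(o + w)/8)) (Z(o, w) = 8/(-3 + (o*o + ((w*o + √(o + w)*w)/8)*w)) = 8/(-3 + (o² + ((o*w + w*√(o + w))*(⅛))*w)) = 8/(-3 + (o² + (o*w/8 + w*√(o + w)/8)*w)) = 8/(-3 + (o² + w*(o*w/8 + w*√(o + w)/8))) = 8/(-3 + o² + w*(o*w/8 + w*√(o + w)/8)))
1/(Z(h, c(3))³) = 1/((64/(-24 + 8*(-13)² - 13*2² + 2²*√(-13 + 2)))³) = 1/((64/(-24 + 8*169 - 13*4 + 4*√(-11)))³) = 1/((64/(-24 + 1352 - 52 + 4*(I*√11)))³) = 1/((64/(-24 + 1352 - 52 + 4*I*√11))³) = 1/((64/(1276 + 4*I*√11))³) = 1/(262144/(1276 + 4*I*√11)³) = (1276 + 4*I*√11)³/262144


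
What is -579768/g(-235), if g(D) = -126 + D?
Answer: 579768/361 ≈ 1606.0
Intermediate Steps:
-579768/g(-235) = -579768/(-126 - 235) = -579768/(-361) = -579768*(-1/361) = 579768/361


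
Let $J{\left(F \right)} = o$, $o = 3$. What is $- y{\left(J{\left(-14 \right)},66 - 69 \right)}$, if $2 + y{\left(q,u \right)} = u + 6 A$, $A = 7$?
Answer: $-37$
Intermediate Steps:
$J{\left(F \right)} = 3$
$y{\left(q,u \right)} = 40 + u$ ($y{\left(q,u \right)} = -2 + \left(u + 6 \cdot 7\right) = -2 + \left(u + 42\right) = -2 + \left(42 + u\right) = 40 + u$)
$- y{\left(J{\left(-14 \right)},66 - 69 \right)} = - (40 + \left(66 - 69\right)) = - (40 - 3) = \left(-1\right) 37 = -37$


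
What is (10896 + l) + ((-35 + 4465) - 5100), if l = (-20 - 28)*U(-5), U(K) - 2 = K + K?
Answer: 10610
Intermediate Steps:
U(K) = 2 + 2*K (U(K) = 2 + (K + K) = 2 + 2*K)
l = 384 (l = (-20 - 28)*(2 + 2*(-5)) = -48*(2 - 10) = -48*(-8) = 384)
(10896 + l) + ((-35 + 4465) - 5100) = (10896 + 384) + ((-35 + 4465) - 5100) = 11280 + (4430 - 5100) = 11280 - 670 = 10610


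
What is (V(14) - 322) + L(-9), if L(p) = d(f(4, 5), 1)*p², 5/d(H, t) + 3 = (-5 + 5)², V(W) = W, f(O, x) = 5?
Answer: -443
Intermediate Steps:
d(H, t) = -5/3 (d(H, t) = 5/(-3 + (-5 + 5)²) = 5/(-3 + 0²) = 5/(-3 + 0) = 5/(-3) = 5*(-⅓) = -5/3)
L(p) = -5*p²/3
(V(14) - 322) + L(-9) = (14 - 322) - 5/3*(-9)² = -308 - 5/3*81 = -308 - 135 = -443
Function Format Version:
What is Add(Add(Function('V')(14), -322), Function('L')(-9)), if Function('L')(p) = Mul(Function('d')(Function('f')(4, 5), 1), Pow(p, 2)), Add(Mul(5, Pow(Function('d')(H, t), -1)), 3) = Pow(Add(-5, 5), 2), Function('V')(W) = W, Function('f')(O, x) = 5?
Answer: -443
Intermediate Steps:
Function('d')(H, t) = Rational(-5, 3) (Function('d')(H, t) = Mul(5, Pow(Add(-3, Pow(Add(-5, 5), 2)), -1)) = Mul(5, Pow(Add(-3, Pow(0, 2)), -1)) = Mul(5, Pow(Add(-3, 0), -1)) = Mul(5, Pow(-3, -1)) = Mul(5, Rational(-1, 3)) = Rational(-5, 3))
Function('L')(p) = Mul(Rational(-5, 3), Pow(p, 2))
Add(Add(Function('V')(14), -322), Function('L')(-9)) = Add(Add(14, -322), Mul(Rational(-5, 3), Pow(-9, 2))) = Add(-308, Mul(Rational(-5, 3), 81)) = Add(-308, -135) = -443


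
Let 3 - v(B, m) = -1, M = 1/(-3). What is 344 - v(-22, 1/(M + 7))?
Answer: 340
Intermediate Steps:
M = -⅓ ≈ -0.33333
v(B, m) = 4 (v(B, m) = 3 - 1*(-1) = 3 + 1 = 4)
344 - v(-22, 1/(M + 7)) = 344 - 1*4 = 344 - 4 = 340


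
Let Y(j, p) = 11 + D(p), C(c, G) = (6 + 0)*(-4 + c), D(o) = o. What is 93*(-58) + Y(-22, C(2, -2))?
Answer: -5395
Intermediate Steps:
C(c, G) = -24 + 6*c (C(c, G) = 6*(-4 + c) = -24 + 6*c)
Y(j, p) = 11 + p
93*(-58) + Y(-22, C(2, -2)) = 93*(-58) + (11 + (-24 + 6*2)) = -5394 + (11 + (-24 + 12)) = -5394 + (11 - 12) = -5394 - 1 = -5395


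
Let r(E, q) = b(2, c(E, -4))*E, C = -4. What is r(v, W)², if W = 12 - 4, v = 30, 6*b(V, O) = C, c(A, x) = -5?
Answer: 400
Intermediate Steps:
b(V, O) = -⅔ (b(V, O) = (⅙)*(-4) = -⅔)
W = 8
r(E, q) = -2*E/3
r(v, W)² = (-⅔*30)² = (-20)² = 400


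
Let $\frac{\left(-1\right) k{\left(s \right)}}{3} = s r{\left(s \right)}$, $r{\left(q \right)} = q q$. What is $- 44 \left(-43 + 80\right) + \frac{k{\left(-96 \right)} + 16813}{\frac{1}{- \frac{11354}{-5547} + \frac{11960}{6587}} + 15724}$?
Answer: $- \frac{3235859917222510}{2219179092721} \approx -1458.1$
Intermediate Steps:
$r{\left(q \right)} = q^{2}$
$k{\left(s \right)} = - 3 s^{3}$ ($k{\left(s \right)} = - 3 s s^{2} = - 3 s^{3}$)
$- 44 \left(-43 + 80\right) + \frac{k{\left(-96 \right)} + 16813}{\frac{1}{- \frac{11354}{-5547} + \frac{11960}{6587}} + 15724} = - 44 \left(-43 + 80\right) + \frac{- 3 \left(-96\right)^{3} + 16813}{\frac{1}{- \frac{11354}{-5547} + \frac{11960}{6587}} + 15724} = \left(-44\right) 37 + \frac{\left(-3\right) \left(-884736\right) + 16813}{\frac{1}{\left(-11354\right) \left(- \frac{1}{5547}\right) + 11960 \cdot \frac{1}{6587}} + 15724} = -1628 + \frac{2654208 + 16813}{\frac{1}{\frac{11354}{5547} + \frac{11960}{6587}} + 15724} = -1628 + \frac{2671021}{\frac{1}{\frac{141130918}{36538089}} + 15724} = -1628 + \frac{2671021}{\frac{36538089}{141130918} + 15724} = -1628 + \frac{2671021}{\frac{2219179092721}{141130918}} = -1628 + 2671021 \cdot \frac{141130918}{2219179092721} = -1628 + \frac{376963645727278}{2219179092721} = - \frac{3235859917222510}{2219179092721}$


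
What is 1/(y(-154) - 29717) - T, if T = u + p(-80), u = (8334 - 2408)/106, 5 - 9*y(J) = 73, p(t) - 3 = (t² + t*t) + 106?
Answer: -183824380417/14178613 ≈ -12965.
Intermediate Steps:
p(t) = 109 + 2*t² (p(t) = 3 + ((t² + t*t) + 106) = 3 + ((t² + t²) + 106) = 3 + (2*t² + 106) = 3 + (106 + 2*t²) = 109 + 2*t²)
y(J) = -68/9 (y(J) = 5/9 - ⅑*73 = 5/9 - 73/9 = -68/9)
u = 2963/53 (u = 5926*(1/106) = 2963/53 ≈ 55.906)
T = 687140/53 (T = 2963/53 + (109 + 2*(-80)²) = 2963/53 + (109 + 2*6400) = 2963/53 + (109 + 12800) = 2963/53 + 12909 = 687140/53 ≈ 12965.)
1/(y(-154) - 29717) - T = 1/(-68/9 - 29717) - 1*687140/53 = 1/(-267521/9) - 687140/53 = -9/267521 - 687140/53 = -183824380417/14178613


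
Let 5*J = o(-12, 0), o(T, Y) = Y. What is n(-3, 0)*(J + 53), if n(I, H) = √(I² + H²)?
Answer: 159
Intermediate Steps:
J = 0 (J = (⅕)*0 = 0)
n(I, H) = √(H² + I²)
n(-3, 0)*(J + 53) = √(0² + (-3)²)*(0 + 53) = √(0 + 9)*53 = √9*53 = 3*53 = 159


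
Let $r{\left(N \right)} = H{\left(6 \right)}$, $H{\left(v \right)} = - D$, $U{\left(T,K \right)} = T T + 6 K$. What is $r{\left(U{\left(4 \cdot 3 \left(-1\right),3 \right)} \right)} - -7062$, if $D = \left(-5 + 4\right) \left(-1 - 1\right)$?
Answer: $7060$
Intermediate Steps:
$D = 2$ ($D = \left(-1\right) \left(-2\right) = 2$)
$U{\left(T,K \right)} = T^{2} + 6 K$
$H{\left(v \right)} = -2$ ($H{\left(v \right)} = \left(-1\right) 2 = -2$)
$r{\left(N \right)} = -2$
$r{\left(U{\left(4 \cdot 3 \left(-1\right),3 \right)} \right)} - -7062 = -2 - -7062 = -2 + 7062 = 7060$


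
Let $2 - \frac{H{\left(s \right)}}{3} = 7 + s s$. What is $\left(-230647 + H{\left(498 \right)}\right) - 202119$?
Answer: $-1176793$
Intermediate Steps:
$H{\left(s \right)} = -15 - 3 s^{2}$ ($H{\left(s \right)} = 6 - 3 \left(7 + s s\right) = 6 - 3 \left(7 + s^{2}\right) = 6 - \left(21 + 3 s^{2}\right) = -15 - 3 s^{2}$)
$\left(-230647 + H{\left(498 \right)}\right) - 202119 = \left(-230647 - \left(15 + 3 \cdot 498^{2}\right)\right) - 202119 = \left(-230647 - 744027\right) - 202119 = -974674 - 202119 = -1176793$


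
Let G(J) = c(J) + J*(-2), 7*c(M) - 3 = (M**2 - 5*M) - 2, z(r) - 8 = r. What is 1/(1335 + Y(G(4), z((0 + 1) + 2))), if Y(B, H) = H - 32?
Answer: 1/1314 ≈ 0.00076103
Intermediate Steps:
z(r) = 8 + r
c(M) = 1/7 - 5*M/7 + M**2/7 (c(M) = 3/7 + ((M**2 - 5*M) - 2)/7 = 3/7 + (-2 + M**2 - 5*M)/7 = 3/7 + (-2/7 - 5*M/7 + M**2/7) = 1/7 - 5*M/7 + M**2/7)
G(J) = 1/7 - 19*J/7 + J**2/7 (G(J) = (1/7 - 5*J/7 + J**2/7) + J*(-2) = (1/7 - 5*J/7 + J**2/7) - 2*J = 1/7 - 19*J/7 + J**2/7)
Y(B, H) = -32 + H
1/(1335 + Y(G(4), z((0 + 1) + 2))) = 1/(1335 + (-32 + (8 + ((0 + 1) + 2)))) = 1/(1335 + (-32 + (8 + (1 + 2)))) = 1/(1335 + (-32 + (8 + 3))) = 1/(1335 + (-32 + 11)) = 1/(1335 - 21) = 1/1314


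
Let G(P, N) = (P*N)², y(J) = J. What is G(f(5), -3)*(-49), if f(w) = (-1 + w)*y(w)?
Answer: -176400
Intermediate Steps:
f(w) = w*(-1 + w) (f(w) = (-1 + w)*w = w*(-1 + w))
G(P, N) = N²*P² (G(P, N) = (N*P)² = N²*P²)
G(f(5), -3)*(-49) = ((-3)²*(5*(-1 + 5))²)*(-49) = (9*(5*4)²)*(-49) = (9*20²)*(-49) = (9*400)*(-49) = 3600*(-49) = -176400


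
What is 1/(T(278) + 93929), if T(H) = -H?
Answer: 1/93651 ≈ 1.0678e-5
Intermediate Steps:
1/(T(278) + 93929) = 1/(-1*278 + 93929) = 1/(-278 + 93929) = 1/93651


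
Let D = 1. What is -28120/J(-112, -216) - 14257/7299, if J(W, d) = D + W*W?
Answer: -76820389/18313191 ≈ -4.1948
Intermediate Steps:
J(W, d) = 1 + W**2 (J(W, d) = 1 + W*W = 1 + W**2)
-28120/J(-112, -216) - 14257/7299 = -28120/(1 + (-112)**2) - 14257/7299 = -28120/(1 + 12544) - 14257*1/7299 = -28120/12545 - 14257/7299 = -28120*1/12545 - 14257/7299 = -5624/2509 - 14257/7299 = -76820389/18313191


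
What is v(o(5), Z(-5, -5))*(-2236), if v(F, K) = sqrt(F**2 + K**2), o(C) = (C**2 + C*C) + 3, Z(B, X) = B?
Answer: -2236*sqrt(2834) ≈ -1.1903e+5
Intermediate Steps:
o(C) = 3 + 2*C**2 (o(C) = (C**2 + C**2) + 3 = 2*C**2 + 3 = 3 + 2*C**2)
v(o(5), Z(-5, -5))*(-2236) = sqrt((3 + 2*5**2)**2 + (-5)**2)*(-2236) = sqrt((3 + 2*25)**2 + 25)*(-2236) = sqrt((3 + 50)**2 + 25)*(-2236) = sqrt(53**2 + 25)*(-2236) = sqrt(2809 + 25)*(-2236) = sqrt(2834)*(-2236) = -2236*sqrt(2834)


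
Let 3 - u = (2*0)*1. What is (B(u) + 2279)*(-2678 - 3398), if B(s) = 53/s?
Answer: -41863640/3 ≈ -1.3955e+7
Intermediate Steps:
u = 3 (u = 3 - 2*0 = 3 - 0 = 3 - 1*0 = 3 + 0 = 3)
(B(u) + 2279)*(-2678 - 3398) = (53/3 + 2279)*(-2678 - 3398) = (53*(1/3) + 2279)*(-6076) = (53/3 + 2279)*(-6076) = (6890/3)*(-6076) = -41863640/3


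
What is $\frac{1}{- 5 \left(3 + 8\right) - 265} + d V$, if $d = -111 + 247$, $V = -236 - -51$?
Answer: $- \frac{8051201}{320} \approx -25160.0$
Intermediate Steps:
$V = -185$ ($V = -236 + 51 = -185$)
$d = 136$
$\frac{1}{- 5 \left(3 + 8\right) - 265} + d V = \frac{1}{- 5 \left(3 + 8\right) - 265} + 136 \left(-185\right) = \frac{1}{\left(-5\right) 11 - 265} - 25160 = \frac{1}{-55 - 265} - 25160 = \frac{1}{-320} - 25160 = - \frac{1}{320} - 25160 = - \frac{8051201}{320}$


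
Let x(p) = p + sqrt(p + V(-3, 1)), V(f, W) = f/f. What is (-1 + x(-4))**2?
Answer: (5 - I*sqrt(3))**2 ≈ 22.0 - 17.32*I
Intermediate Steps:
V(f, W) = 1
x(p) = p + sqrt(1 + p) (x(p) = p + sqrt(p + 1) = p + sqrt(1 + p))
(-1 + x(-4))**2 = (-1 + (-4 + sqrt(1 - 4)))**2 = (-1 + (-4 + sqrt(-3)))**2 = (-1 + (-4 + I*sqrt(3)))**2 = (-5 + I*sqrt(3))**2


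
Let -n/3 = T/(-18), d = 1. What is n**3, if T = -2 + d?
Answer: -1/216 ≈ -0.0046296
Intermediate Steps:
T = -1 (T = -2 + 1 = -1)
n = -1/6 (n = -(-3)/(-18) = -(-3)*(-1)/18 = -3*1/18 = -1/6 ≈ -0.16667)
n**3 = (-1/6)**3 = -1/216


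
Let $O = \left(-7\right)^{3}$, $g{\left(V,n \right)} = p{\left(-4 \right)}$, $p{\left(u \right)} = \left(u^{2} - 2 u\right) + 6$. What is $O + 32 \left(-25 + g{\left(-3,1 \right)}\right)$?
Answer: $-183$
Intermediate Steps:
$p{\left(u \right)} = 6 + u^{2} - 2 u$
$g{\left(V,n \right)} = 30$ ($g{\left(V,n \right)} = 6 + \left(-4\right)^{2} - -8 = 6 + 16 + 8 = 30$)
$O = -343$
$O + 32 \left(-25 + g{\left(-3,1 \right)}\right) = -343 + 32 \left(-25 + 30\right) = -343 + 32 \cdot 5 = -343 + 160 = -183$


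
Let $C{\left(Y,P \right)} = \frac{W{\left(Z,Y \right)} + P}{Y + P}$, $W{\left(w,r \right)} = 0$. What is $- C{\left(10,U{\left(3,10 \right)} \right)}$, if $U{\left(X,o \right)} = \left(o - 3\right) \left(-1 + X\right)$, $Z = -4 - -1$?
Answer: $- \frac{7}{12} \approx -0.58333$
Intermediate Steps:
$Z = -3$ ($Z = -4 + 1 = -3$)
$U{\left(X,o \right)} = \left(-1 + X\right) \left(-3 + o\right)$ ($U{\left(X,o \right)} = \left(-3 + o\right) \left(-1 + X\right) = \left(-1 + X\right) \left(-3 + o\right)$)
$C{\left(Y,P \right)} = \frac{P}{P + Y}$ ($C{\left(Y,P \right)} = \frac{0 + P}{Y + P} = \frac{P}{P + Y}$)
$- C{\left(10,U{\left(3,10 \right)} \right)} = - \frac{3 - 10 - 9 + 3 \cdot 10}{\left(3 - 10 - 9 + 3 \cdot 10\right) + 10} = - \frac{3 - 10 - 9 + 30}{\left(3 - 10 - 9 + 30\right) + 10} = - \frac{14}{14 + 10} = - \frac{14}{24} = \left(-1\right) \frac{7}{12} = - \frac{7}{12}$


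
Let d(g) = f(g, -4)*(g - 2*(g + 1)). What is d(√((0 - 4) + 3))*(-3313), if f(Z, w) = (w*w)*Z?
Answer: -53008 + 106016*I ≈ -53008.0 + 1.0602e+5*I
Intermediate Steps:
f(Z, w) = Z*w² (f(Z, w) = w²*Z = Z*w²)
d(g) = 16*g*(-2 - g) (d(g) = (g*(-4)²)*(g - 2*(g + 1)) = (g*16)*(g - 2*(1 + g)) = (16*g)*(g + (-2 - 2*g)) = (16*g)*(-2 - g) = 16*g*(-2 - g))
d(√((0 - 4) + 3))*(-3313) = -16*√((0 - 4) + 3)*(2 + √((0 - 4) + 3))*(-3313) = -16*√(-4 + 3)*(2 + √(-4 + 3))*(-3313) = -16*√(-1)*(2 + √(-1))*(-3313) = -16*I*(2 + I)*(-3313) = 53008*I*(2 + I)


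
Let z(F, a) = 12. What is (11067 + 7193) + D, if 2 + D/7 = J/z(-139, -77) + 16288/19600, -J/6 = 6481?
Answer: -1551089/350 ≈ -4431.7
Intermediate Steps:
J = -38886 (J = -6*6481 = -38886)
D = -7942089/350 (D = -14 + 7*(-38886/12 + 16288/19600) = -14 + 7*(-38886*1/12 + 16288*(1/19600)) = -14 + 7*(-6481/2 + 1018/1225) = -14 + 7*(-7937189/2450) = -14 - 7937189/350 = -7942089/350 ≈ -22692.)
(11067 + 7193) + D = (11067 + 7193) - 7942089/350 = 18260 - 7942089/350 = -1551089/350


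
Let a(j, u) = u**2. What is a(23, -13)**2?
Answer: 28561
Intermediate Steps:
a(23, -13)**2 = ((-13)**2)**2 = 169**2 = 28561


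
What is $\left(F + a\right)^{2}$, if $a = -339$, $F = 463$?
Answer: $15376$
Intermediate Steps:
$\left(F + a\right)^{2} = \left(463 - 339\right)^{2} = 124^{2} = 15376$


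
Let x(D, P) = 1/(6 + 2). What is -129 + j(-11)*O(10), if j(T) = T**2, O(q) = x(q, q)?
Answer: -911/8 ≈ -113.88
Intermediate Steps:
x(D, P) = 1/8
O(q) = 1/8
-129 + j(-11)*O(10) = -129 + (-11)**2*(1/8) = -129 + 121*(1/8) = -129 + 121/8 = -911/8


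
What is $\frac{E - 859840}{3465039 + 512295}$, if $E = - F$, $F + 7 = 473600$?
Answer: $- \frac{1333433}{3977334} \approx -0.33526$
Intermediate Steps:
$F = 473593$ ($F = -7 + 473600 = 473593$)
$E = -473593$ ($E = \left(-1\right) 473593 = -473593$)
$\frac{E - 859840}{3465039 + 512295} = \frac{-473593 - 859840}{3465039 + 512295} = - \frac{1333433}{3977334}$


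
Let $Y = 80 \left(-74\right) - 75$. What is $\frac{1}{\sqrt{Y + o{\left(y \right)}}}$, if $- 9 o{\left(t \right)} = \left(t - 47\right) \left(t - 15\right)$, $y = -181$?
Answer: $- \frac{i \sqrt{98643}}{32881} \approx - 0.0095519 i$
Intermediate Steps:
$Y = -5995$ ($Y = -5920 - 75 = -5995$)
$o{\left(t \right)} = - \frac{\left(-47 + t\right) \left(-15 + t\right)}{9}$ ($o{\left(t \right)} = - \frac{\left(t - 47\right) \left(t - 15\right)}{9} = - \frac{\left(-47 + t\right) \left(-15 + t\right)}{9}$)
$\frac{1}{\sqrt{Y + o{\left(y \right)}}} = \frac{1}{\sqrt{-5995 - \left(\frac{11927}{9} + \frac{32761}{9}\right)}} = \frac{1}{\sqrt{-5995 - \frac{14896}{3}}} = \frac{1}{\sqrt{- \frac{32881}{3}}} = \frac{1}{\frac{1}{3} i \sqrt{98643}} = - \frac{i \sqrt{98643}}{32881}$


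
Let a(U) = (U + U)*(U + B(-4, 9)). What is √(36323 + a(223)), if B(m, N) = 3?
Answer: √137119 ≈ 370.30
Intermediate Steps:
a(U) = 2*U*(3 + U) (a(U) = (U + U)*(U + 3) = (2*U)*(3 + U) = 2*U*(3 + U))
√(36323 + a(223)) = √(36323 + 2*223*(3 + 223)) = √(36323 + 2*223*226) = √(36323 + 100796) = √137119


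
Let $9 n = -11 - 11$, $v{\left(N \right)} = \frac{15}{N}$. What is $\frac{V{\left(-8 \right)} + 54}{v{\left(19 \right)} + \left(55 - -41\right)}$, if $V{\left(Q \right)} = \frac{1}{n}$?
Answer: $\frac{7467}{13486} \approx 0.55369$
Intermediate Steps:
$n = - \frac{22}{9}$ ($n = \frac{-11 - 11}{9} = \frac{1}{9} \left(-22\right) = - \frac{22}{9} \approx -2.4444$)
$V{\left(Q \right)} = - \frac{9}{22}$ ($V{\left(Q \right)} = \frac{1}{- \frac{22}{9}} = - \frac{9}{22}$)
$\frac{V{\left(-8 \right)} + 54}{v{\left(19 \right)} + \left(55 - -41\right)} = \frac{- \frac{9}{22} + 54}{\frac{15}{19} + \left(55 - -41\right)} = \frac{1179}{22 \left(15 \cdot \frac{1}{19} + \left(55 + 41\right)\right)} = \frac{1179}{22 \left(\frac{15}{19} + 96\right)} = \frac{1179}{22 \cdot \frac{1839}{19}} = \frac{1179}{22} \cdot \frac{19}{1839} = \frac{7467}{13486}$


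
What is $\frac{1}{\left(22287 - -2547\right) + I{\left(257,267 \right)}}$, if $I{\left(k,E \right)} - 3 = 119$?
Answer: $\frac{1}{24956} \approx 4.0071 \cdot 10^{-5}$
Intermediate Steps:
$I{\left(k,E \right)} = 122$ ($I{\left(k,E \right)} = 3 + 119 = 122$)
$\frac{1}{\left(22287 - -2547\right) + I{\left(257,267 \right)}} = \frac{1}{\left(22287 - -2547\right) + 122} = \frac{1}{\left(22287 + 2547\right) + 122} = \frac{1}{24834 + 122} = \frac{1}{24956}$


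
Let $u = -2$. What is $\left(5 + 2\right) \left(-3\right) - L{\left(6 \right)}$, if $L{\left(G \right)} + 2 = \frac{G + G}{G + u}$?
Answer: $-22$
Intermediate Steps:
$L{\left(G \right)} = -2 + \frac{2 G}{-2 + G}$ ($L{\left(G \right)} = -2 + \frac{G + G}{G - 2} = -2 + \frac{2 G}{-2 + G}$)
$\left(5 + 2\right) \left(-3\right) - L{\left(6 \right)} = \left(5 + 2\right) \left(-3\right) - \frac{4}{-2 + 6} = 7 \left(-3\right) - \frac{4}{4} = -21 - 4 \cdot \frac{1}{4} = -21 - 1 = -22$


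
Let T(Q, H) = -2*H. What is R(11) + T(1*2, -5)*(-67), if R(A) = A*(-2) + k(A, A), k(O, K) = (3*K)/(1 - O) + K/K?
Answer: -6943/10 ≈ -694.30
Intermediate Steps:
k(O, K) = 1 + 3*K/(1 - O) (k(O, K) = 3*K/(1 - O) + 1 = 1 + 3*K/(1 - O))
R(A) = -2*A + (-1 - 2*A)/(-1 + A) (R(A) = A*(-2) + (-1 + A - 3*A)/(-1 + A) = -2*A + (-1 - 2*A)/(-1 + A))
R(11) + T(1*2, -5)*(-67) = (-1 - 2*11²)/(-1 + 11) - 2*(-5)*(-67) = (-1 - 2*121)/10 + 10*(-67) = (-1 - 242)/10 - 670 = (⅒)*(-243) - 670 = -243/10 - 670 = -6943/10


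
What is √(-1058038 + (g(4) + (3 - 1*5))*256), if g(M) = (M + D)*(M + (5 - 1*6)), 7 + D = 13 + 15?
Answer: 65*I*√246 ≈ 1019.5*I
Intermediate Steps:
D = 21 (D = -7 + (13 + 15) = -7 + 28 = 21)
g(M) = (-1 + M)*(21 + M) (g(M) = (M + 21)*(M + (5 - 1*6)) = (21 + M)*(M + (5 - 6)) = (21 + M)*(M - 1) = (21 + M)*(-1 + M) = (-1 + M)*(21 + M))
√(-1058038 + (g(4) + (3 - 1*5))*256) = √(-1058038 + ((-21 + 4² + 20*4) + (3 - 1*5))*256) = √(-1058038 + ((-21 + 16 + 80) + (3 - 5))*256) = √(-1058038 + (75 - 2)*256) = √(-1058038 + 73*256) = √(-1058038 + 18688) = √(-1039350) = 65*I*√246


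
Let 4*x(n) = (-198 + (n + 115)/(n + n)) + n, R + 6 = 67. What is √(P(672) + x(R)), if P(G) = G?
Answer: √9497639/122 ≈ 25.261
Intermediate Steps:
R = 61 (R = -6 + 67 = 61)
x(n) = -99/2 + n/4 + (115 + n)/(8*n) (x(n) = ((-198 + (n + 115)/(n + n)) + n)/4 = ((-198 + (115 + n)/((2*n))) + n)/4 = ((-198 + (115 + n)*(1/(2*n))) + n)/4 = ((-198 + (115 + n)/(2*n)) + n)/4 = (-198 + n + (115 + n)/(2*n))/4 = -99/2 + n/4 + (115 + n)/(8*n))
√(P(672) + x(R)) = √(672 + (⅛)*(115 + 61*(-395 + 2*61))/61) = √(672 + (⅛)*(1/61)*(115 + 61*(-395 + 122))) = √(672 + (⅛)*(1/61)*(115 + 61*(-273))) = √(672 + (⅛)*(1/61)*(115 - 16653)) = √(672 + (⅛)*(1/61)*(-16538)) = √(672 - 8269/244) = √(155699/244) = √9497639/122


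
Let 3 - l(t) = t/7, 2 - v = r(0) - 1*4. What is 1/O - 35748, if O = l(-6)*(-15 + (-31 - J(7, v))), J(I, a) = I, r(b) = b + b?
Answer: -51155395/1431 ≈ -35748.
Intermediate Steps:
r(b) = 2*b
v = 6 (v = 2 - (2*0 - 1*4) = 2 - (0 - 4) = 2 - 1*(-4) = 2 + 4 = 6)
l(t) = 3 - t/7
O = -1431/7 (O = (3 - ⅐*(-6))*(-15 + (-31 - 1*7)) = (3 + 6/7)*(-15 + (-31 - 7)) = 27*(-15 - 38)/7 = (27/7)*(-53) = -1431/7 ≈ -204.43)
1/O - 35748 = 1/(-1431/7) - 35748 = -7/1431 - 35748 = -51155395/1431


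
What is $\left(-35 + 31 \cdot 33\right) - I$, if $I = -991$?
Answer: $1979$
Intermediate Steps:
$\left(-35 + 31 \cdot 33\right) - I = \left(-35 + 31 \cdot 33\right) - -991 = \left(-35 + 1023\right) + 991 = 988 + 991 = 1979$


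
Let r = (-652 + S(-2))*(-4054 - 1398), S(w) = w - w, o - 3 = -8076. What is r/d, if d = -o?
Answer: 3554704/8073 ≈ 440.32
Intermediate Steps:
o = -8073 (o = 3 - 8076 = -8073)
S(w) = 0
r = 3554704 (r = (-652 + 0)*(-4054 - 1398) = -652*(-5452) = 3554704)
d = 8073 (d = -1*(-8073) = 8073)
r/d = 3554704/8073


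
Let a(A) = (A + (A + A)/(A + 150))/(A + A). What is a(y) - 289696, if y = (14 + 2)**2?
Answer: -58808186/203 ≈ -2.8970e+5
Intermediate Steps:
y = 256 (y = 16**2 = 256)
a(A) = (A + 2*A/(150 + A))/(2*A) (a(A) = (A + (2*A)/(150 + A))/((2*A)) = (A + 2*A/(150 + A))*(1/(2*A)) = (A + 2*A/(150 + A))/(2*A))
a(y) - 289696 = (152 + 256)/(2*(150 + 256)) - 289696 = (1/2)*408/406 - 289696 = (1/2)*(1/406)*408 - 289696 = 102/203 - 289696 = -58808186/203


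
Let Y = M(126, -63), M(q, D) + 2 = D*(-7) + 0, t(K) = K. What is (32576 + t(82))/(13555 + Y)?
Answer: 16329/6997 ≈ 2.3337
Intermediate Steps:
M(q, D) = -2 - 7*D (M(q, D) = -2 + (D*(-7) + 0) = -2 + (-7*D + 0) = -2 - 7*D)
Y = 439 (Y = -2 - 7*(-63) = -2 + 441 = 439)
(32576 + t(82))/(13555 + Y) = (32576 + 82)/(13555 + 439) = 32658/13994 = 32658*(1/13994) = 16329/6997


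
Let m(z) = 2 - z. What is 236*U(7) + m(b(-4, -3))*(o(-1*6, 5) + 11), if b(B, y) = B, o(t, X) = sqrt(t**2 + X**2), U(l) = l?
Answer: 1718 + 6*sqrt(61) ≈ 1764.9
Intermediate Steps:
o(t, X) = sqrt(X**2 + t**2)
236*U(7) + m(b(-4, -3))*(o(-1*6, 5) + 11) = 236*7 + (2 - 1*(-4))*(sqrt(5**2 + (-1*6)**2) + 11) = 1652 + (2 + 4)*(sqrt(25 + (-6)**2) + 11) = 1652 + 6*(sqrt(25 + 36) + 11) = 1652 + 6*(sqrt(61) + 11) = 1652 + 6*(11 + sqrt(61)) = 1652 + (66 + 6*sqrt(61)) = 1718 + 6*sqrt(61)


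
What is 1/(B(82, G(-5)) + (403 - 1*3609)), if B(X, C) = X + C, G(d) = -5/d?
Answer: -1/3123 ≈ -0.00032020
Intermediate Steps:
B(X, C) = C + X
1/(B(82, G(-5)) + (403 - 1*3609)) = 1/((-5/(-5) + 82) + (403 - 1*3609)) = 1/((-5*(-1/5) + 82) + (403 - 3609)) = 1/((1 + 82) - 3206) = 1/(83 - 3206) = 1/(-3123) = -1/3123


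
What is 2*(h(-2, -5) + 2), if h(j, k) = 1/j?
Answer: 3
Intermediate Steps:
2*(h(-2, -5) + 2) = 2*(1/(-2) + 2) = 2*(-½ + 2) = 2*(3/2) = 3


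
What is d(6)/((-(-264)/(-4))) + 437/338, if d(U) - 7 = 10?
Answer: 5774/5577 ≈ 1.0353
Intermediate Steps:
d(U) = 17 (d(U) = 7 + 10 = 17)
d(6)/((-(-264)/(-4))) + 437/338 = 17/((-(-264)/(-4))) + 437/338 = 17/((-(-264)*(-1)/4)) + 437*(1/338) = 17/((-44*3/2)) + 437/338 = 17/(-66) + 437/338 = 17*(-1/66) + 437/338 = -17/66 + 437/338 = 5774/5577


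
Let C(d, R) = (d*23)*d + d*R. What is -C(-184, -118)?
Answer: -800400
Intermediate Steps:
C(d, R) = 23*d² + R*d (C(d, R) = (23*d)*d + R*d = 23*d² + R*d)
-C(-184, -118) = -(-184)*(-118 + 23*(-184)) = -(-184)*(-118 - 4232) = -(-184)*(-4350) = -1*800400 = -800400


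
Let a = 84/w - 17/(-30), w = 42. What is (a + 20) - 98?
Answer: -2263/30 ≈ -75.433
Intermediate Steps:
a = 77/30 (a = 84/42 - 17/(-30) = 84*(1/42) - 17*(-1/30) = 2 + 17/30 = 77/30 ≈ 2.5667)
(a + 20) - 98 = (77/30 + 20) - 98 = 677/30 - 98 = -2263/30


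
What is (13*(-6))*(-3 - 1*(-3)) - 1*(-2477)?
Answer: 2477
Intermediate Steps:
(13*(-6))*(-3 - 1*(-3)) - 1*(-2477) = -78*(-3 + 3) + 2477 = -78*0 + 2477 = 0 + 2477 = 2477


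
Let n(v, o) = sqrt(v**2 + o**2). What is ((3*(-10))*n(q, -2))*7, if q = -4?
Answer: -420*sqrt(5) ≈ -939.15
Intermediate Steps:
n(v, o) = sqrt(o**2 + v**2)
((3*(-10))*n(q, -2))*7 = ((3*(-10))*sqrt((-2)**2 + (-4)**2))*7 = -30*sqrt(4 + 16)*7 = -60*sqrt(5)*7 = -420*sqrt(5)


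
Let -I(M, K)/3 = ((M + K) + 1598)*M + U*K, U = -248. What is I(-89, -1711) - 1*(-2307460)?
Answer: 980542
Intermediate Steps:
I(M, K) = 744*K - 3*M*(1598 + K + M) (I(M, K) = -3*(((M + K) + 1598)*M - 248*K) = -3*(((K + M) + 1598)*M - 248*K) = -3*((1598 + K + M)*M - 248*K) = -3*(M*(1598 + K + M) - 248*K) = -3*(-248*K + M*(1598 + K + M)) = 744*K - 3*M*(1598 + K + M))
I(-89, -1711) - 1*(-2307460) = (-4794*(-89) - 3*(-89)² + 744*(-1711) - 3*(-1711)*(-89)) - 1*(-2307460) = (426666 - 3*7921 - 1272984 - 456837) + 2307460 = (426666 - 23763 - 1272984 - 456837) + 2307460 = -1326918 + 2307460 = 980542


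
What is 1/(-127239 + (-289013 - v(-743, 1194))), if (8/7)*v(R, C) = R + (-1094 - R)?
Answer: -4/1661179 ≈ -2.4079e-6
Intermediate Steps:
v(R, C) = -3829/4 (v(R, C) = 7*(R + (-1094 - R))/8 = (7/8)*(-1094) = -3829/4)
1/(-127239 + (-289013 - v(-743, 1194))) = 1/(-127239 + (-289013 - 1*(-3829/4))) = 1/(-127239 + (-289013 + 3829/4)) = 1/(-127239 - 1152223/4) = 1/(-1661179/4) = -4/1661179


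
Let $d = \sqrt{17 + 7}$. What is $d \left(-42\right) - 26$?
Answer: $-26 - 84 \sqrt{6} \approx -231.76$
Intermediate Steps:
$d = 2 \sqrt{6}$ ($d = \sqrt{24} = 2 \sqrt{6} \approx 4.899$)
$d \left(-42\right) - 26 = 2 \sqrt{6} \left(-42\right) - 26 = - 84 \sqrt{6} - 26 = -26 - 84 \sqrt{6}$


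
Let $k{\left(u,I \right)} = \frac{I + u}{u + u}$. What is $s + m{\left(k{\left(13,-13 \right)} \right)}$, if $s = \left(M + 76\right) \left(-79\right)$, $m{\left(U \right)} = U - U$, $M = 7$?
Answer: $-6557$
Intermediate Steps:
$k{\left(u,I \right)} = \frac{I + u}{2 u}$
$m{\left(U \right)} = 0$
$s = -6557$ ($s = \left(7 + 76\right) \left(-79\right) = 83 \left(-79\right) = -6557$)
$s + m{\left(k{\left(13,-13 \right)} \right)} = -6557 + 0 = -6557$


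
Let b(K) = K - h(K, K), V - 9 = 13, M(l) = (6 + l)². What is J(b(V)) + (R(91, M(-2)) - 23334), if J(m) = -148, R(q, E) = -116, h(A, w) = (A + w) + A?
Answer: -23598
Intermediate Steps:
h(A, w) = w + 2*A
V = 22 (V = 9 + 13 = 22)
b(K) = -2*K (b(K) = K - (K + 2*K) = K - 3*K = -2*K)
J(b(V)) + (R(91, M(-2)) - 23334) = -148 + (-116 - 23334) = -148 - 23450 = -23598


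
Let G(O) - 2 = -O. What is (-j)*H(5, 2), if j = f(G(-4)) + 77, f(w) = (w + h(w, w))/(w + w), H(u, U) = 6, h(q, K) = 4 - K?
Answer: -464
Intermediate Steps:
G(O) = 2 - O
f(w) = 2/w (f(w) = (w + (4 - w))/(w + w) = 4/((2*w)) = 4*(1/(2*w)) = 2/w)
j = 232/3 (j = 2/(2 - 1*(-4)) + 77 = 2/(2 + 4) + 77 = 2/6 + 77 = 2*(⅙) + 77 = ⅓ + 77 = 232/3 ≈ 77.333)
(-j)*H(5, 2) = -1*232/3*6 = -232/3*6 = -464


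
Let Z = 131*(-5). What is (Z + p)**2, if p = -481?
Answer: 1290496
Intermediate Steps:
Z = -655
(Z + p)**2 = (-655 - 481)**2 = (-1136)**2 = 1290496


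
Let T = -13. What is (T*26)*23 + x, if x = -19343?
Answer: -27117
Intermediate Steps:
(T*26)*23 + x = -13*26*23 - 19343 = -338*23 - 19343 = -7774 - 19343 = -27117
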